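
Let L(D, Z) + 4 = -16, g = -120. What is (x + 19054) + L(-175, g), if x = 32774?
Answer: 51808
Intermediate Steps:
L(D, Z) = -20 (L(D, Z) = -4 - 16 = -20)
(x + 19054) + L(-175, g) = (32774 + 19054) - 20 = 51828 - 20 = 51808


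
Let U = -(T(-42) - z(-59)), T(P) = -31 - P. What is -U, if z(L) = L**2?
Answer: -3470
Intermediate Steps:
U = 3470 (U = -((-31 - 1*(-42)) - 1*(-59)**2) = -((-31 + 42) - 1*3481) = -(11 - 3481) = -1*(-3470) = 3470)
-U = -1*3470 = -3470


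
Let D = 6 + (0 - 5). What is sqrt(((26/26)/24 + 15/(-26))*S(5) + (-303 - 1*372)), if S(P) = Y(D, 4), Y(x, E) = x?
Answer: I*sqrt(16439826)/156 ≈ 25.991*I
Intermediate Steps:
D = 1 (D = 6 - 5 = 1)
S(P) = 1
sqrt(((26/26)/24 + 15/(-26))*S(5) + (-303 - 1*372)) = sqrt(((26/26)/24 + 15/(-26))*1 + (-303 - 1*372)) = sqrt(((26*(1/26))*(1/24) + 15*(-1/26))*1 + (-303 - 372)) = sqrt((1*(1/24) - 15/26)*1 - 675) = sqrt((1/24 - 15/26)*1 - 675) = sqrt(-167/312*1 - 675) = sqrt(-167/312 - 675) = sqrt(-210767/312) = I*sqrt(16439826)/156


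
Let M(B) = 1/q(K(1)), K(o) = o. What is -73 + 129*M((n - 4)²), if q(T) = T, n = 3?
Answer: 56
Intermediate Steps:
M(B) = 1 (M(B) = 1/1 = 1)
-73 + 129*M((n - 4)²) = -73 + 129*1 = -73 + 129 = 56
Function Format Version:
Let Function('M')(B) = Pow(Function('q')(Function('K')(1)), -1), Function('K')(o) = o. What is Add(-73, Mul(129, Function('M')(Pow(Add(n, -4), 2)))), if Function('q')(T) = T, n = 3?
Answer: 56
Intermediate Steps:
Function('M')(B) = 1 (Function('M')(B) = Pow(1, -1) = 1)
Add(-73, Mul(129, Function('M')(Pow(Add(n, -4), 2)))) = Add(-73, Mul(129, 1)) = Add(-73, 129) = 56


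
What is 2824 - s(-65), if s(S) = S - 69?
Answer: 2958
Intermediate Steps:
s(S) = -69 + S
2824 - s(-65) = 2824 - (-69 - 65) = 2824 - 1*(-134) = 2824 + 134 = 2958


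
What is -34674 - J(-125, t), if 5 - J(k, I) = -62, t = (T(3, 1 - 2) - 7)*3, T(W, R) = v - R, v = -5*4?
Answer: -34741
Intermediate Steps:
v = -20
T(W, R) = -20 - R
t = -78 (t = ((-20 - (1 - 2)) - 7)*3 = ((-20 - 1*(-1)) - 7)*3 = ((-20 + 1) - 7)*3 = (-19 - 7)*3 = -26*3 = -78)
J(k, I) = 67 (J(k, I) = 5 - 1*(-62) = 5 + 62 = 67)
-34674 - J(-125, t) = -34674 - 1*67 = -34674 - 67 = -34741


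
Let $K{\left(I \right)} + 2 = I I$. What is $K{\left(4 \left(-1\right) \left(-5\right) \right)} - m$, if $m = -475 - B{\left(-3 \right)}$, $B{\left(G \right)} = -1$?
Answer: $872$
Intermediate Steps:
$K{\left(I \right)} = -2 + I^{2}$ ($K{\left(I \right)} = -2 + I I = -2 + I^{2}$)
$m = -474$ ($m = -475 - -1 = -475 + 1 = -474$)
$K{\left(4 \left(-1\right) \left(-5\right) \right)} - m = \left(-2 + \left(4 \left(-1\right) \left(-5\right)\right)^{2}\right) - -474 = \left(-2 + \left(\left(-4\right) \left(-5\right)\right)^{2}\right) + 474 = \left(-2 + 20^{2}\right) + 474 = \left(-2 + 400\right) + 474 = 398 + 474 = 872$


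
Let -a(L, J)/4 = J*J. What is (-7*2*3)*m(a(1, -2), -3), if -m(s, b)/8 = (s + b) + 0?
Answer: -6384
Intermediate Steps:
a(L, J) = -4*J**2 (a(L, J) = -4*J*J = -4*J**2)
m(s, b) = -8*b - 8*s (m(s, b) = -8*((s + b) + 0) = -8*((b + s) + 0) = -8*(b + s) = -8*b - 8*s)
(-7*2*3)*m(a(1, -2), -3) = (-7*2*3)*(-8*(-3) - (-32)*(-2)**2) = (-14*3)*(24 - (-32)*4) = -42*(24 - 8*(-16)) = -42*(24 + 128) = -42*152 = -6384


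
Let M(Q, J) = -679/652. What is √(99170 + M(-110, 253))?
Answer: √10539280243/326 ≈ 314.91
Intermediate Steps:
M(Q, J) = -679/652 (M(Q, J) = -679*1/652 = -679/652)
√(99170 + M(-110, 253)) = √(99170 - 679/652) = √(64658161/652) = √10539280243/326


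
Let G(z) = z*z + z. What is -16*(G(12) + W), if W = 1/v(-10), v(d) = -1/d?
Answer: -2656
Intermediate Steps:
G(z) = z + z² (G(z) = z² + z = z + z²)
W = 10 (W = 1/(-1/(-10)) = 1/(-1*(-⅒)) = 1/(⅒) = 10)
-16*(G(12) + W) = -16*(12*(1 + 12) + 10) = -16*(12*13 + 10) = -16*(156 + 10) = -16*166 = -2656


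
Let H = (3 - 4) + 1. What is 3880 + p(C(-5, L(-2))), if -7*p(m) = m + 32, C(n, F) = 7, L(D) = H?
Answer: 27121/7 ≈ 3874.4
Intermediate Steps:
H = 0 (H = -1 + 1 = 0)
L(D) = 0
p(m) = -32/7 - m/7 (p(m) = -(m + 32)/7 = -(32 + m)/7 = -32/7 - m/7)
3880 + p(C(-5, L(-2))) = 3880 + (-32/7 - 1/7*7) = 3880 + (-32/7 - 1) = 3880 - 39/7 = 27121/7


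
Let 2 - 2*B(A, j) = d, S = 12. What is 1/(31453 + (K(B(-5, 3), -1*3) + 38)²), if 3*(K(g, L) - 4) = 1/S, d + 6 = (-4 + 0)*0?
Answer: 1296/43052257 ≈ 3.0103e-5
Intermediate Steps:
d = -6 (d = -6 + (-4 + 0)*0 = -6 - 4*0 = -6 + 0 = -6)
B(A, j) = 4 (B(A, j) = 1 - ½*(-6) = 1 + 3 = 4)
K(g, L) = 145/36 (K(g, L) = 4 + (⅓)/12 = 4 + (⅓)*(1/12) = 4 + 1/36 = 145/36)
1/(31453 + (K(B(-5, 3), -1*3) + 38)²) = 1/(31453 + (145/36 + 38)²) = 1/(31453 + (1513/36)²) = 1/(31453 + 2289169/1296) = 1/(43052257/1296) = 1296/43052257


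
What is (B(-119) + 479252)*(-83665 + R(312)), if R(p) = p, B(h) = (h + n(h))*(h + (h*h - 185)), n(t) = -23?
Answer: 124066106026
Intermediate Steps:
B(h) = (-23 + h)*(-185 + h + h²) (B(h) = (h - 23)*(h + (h*h - 185)) = (-23 + h)*(h + (h² - 185)) = (-23 + h)*(h + (-185 + h²)) = (-23 + h)*(-185 + h + h²))
(B(-119) + 479252)*(-83665 + R(312)) = ((4255 + (-119)³ - 208*(-119) - 22*(-119)²) + 479252)*(-83665 + 312) = ((4255 - 1685159 + 24752 - 22*14161) + 479252)*(-83353) = ((4255 - 1685159 + 24752 - 311542) + 479252)*(-83353) = (-1967694 + 479252)*(-83353) = -1488442*(-83353) = 124066106026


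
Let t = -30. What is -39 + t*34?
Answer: -1059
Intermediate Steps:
-39 + t*34 = -39 - 30*34 = -39 - 1020 = -1059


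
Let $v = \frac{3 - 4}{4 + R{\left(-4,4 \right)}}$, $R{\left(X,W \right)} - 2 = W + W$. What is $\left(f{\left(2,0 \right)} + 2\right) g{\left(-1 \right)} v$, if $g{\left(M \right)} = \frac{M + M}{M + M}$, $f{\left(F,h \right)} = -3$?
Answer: $\frac{1}{14} \approx 0.071429$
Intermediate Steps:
$R{\left(X,W \right)} = 2 + 2 W$ ($R{\left(X,W \right)} = 2 + \left(W + W\right) = 2 + 2 W$)
$g{\left(M \right)} = 1$ ($g{\left(M \right)} = \frac{2 M}{2 M} = 2 M \frac{1}{2 M} = 1$)
$v = - \frac{1}{14}$ ($v = \frac{3 - 4}{4 + \left(2 + 2 \cdot 4\right)} = - \frac{1}{4 + \left(2 + 8\right)} = - \frac{1}{4 + 10} = - \frac{1}{14} \approx -0.071429$)
$\left(f{\left(2,0 \right)} + 2\right) g{\left(-1 \right)} v = \left(-3 + 2\right) 1 \left(- \frac{1}{14}\right) = \left(-1\right) 1 \left(- \frac{1}{14}\right) = \left(-1\right) \left(- \frac{1}{14}\right) = \frac{1}{14}$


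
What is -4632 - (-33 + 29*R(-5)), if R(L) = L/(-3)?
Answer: -13942/3 ≈ -4647.3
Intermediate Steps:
R(L) = -L/3 (R(L) = L*(-⅓) = -L/3)
-4632 - (-33 + 29*R(-5)) = -4632 - (-33 + 29*(-⅓*(-5))) = -4632 - (-33 + 29*(5/3)) = -4632 - (-33 + 145/3) = -4632 - 1*46/3 = -4632 - 46/3 = -13942/3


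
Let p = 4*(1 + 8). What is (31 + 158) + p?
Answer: 225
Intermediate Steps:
p = 36 (p = 4*9 = 36)
(31 + 158) + p = (31 + 158) + 36 = 189 + 36 = 225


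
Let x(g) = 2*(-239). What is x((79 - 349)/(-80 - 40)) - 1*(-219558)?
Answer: 219080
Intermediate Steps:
x(g) = -478
x((79 - 349)/(-80 - 40)) - 1*(-219558) = -478 - 1*(-219558) = -478 + 219558 = 219080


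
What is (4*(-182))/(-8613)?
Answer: 728/8613 ≈ 0.084523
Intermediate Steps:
(4*(-182))/(-8613) = -728*(-1/8613) = 728/8613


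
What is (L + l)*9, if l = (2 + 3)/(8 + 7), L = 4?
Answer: 39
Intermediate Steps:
l = 1/3 (l = 5/15 = 5*(1/15) = 1/3 ≈ 0.33333)
(L + l)*9 = (4 + 1/3)*9 = (13/3)*9 = 39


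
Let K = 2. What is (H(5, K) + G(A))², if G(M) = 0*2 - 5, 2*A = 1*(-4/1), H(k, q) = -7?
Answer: 144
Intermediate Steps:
A = -2 (A = (1*(-4/1))/2 = (1*(-4*1))/2 = (1*(-4))/2 = (½)*(-4) = -2)
G(M) = -5 (G(M) = 0 - 5 = -5)
(H(5, K) + G(A))² = (-7 - 5)² = (-12)² = 144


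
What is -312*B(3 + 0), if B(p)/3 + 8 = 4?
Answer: 3744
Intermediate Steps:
B(p) = -12 (B(p) = -24 + 3*4 = -24 + 12 = -12)
-312*B(3 + 0) = -312*(-12) = 3744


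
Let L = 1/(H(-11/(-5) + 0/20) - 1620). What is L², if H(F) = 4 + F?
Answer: 25/65108761 ≈ 3.8397e-7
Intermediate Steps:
L = -5/8069 (L = 1/((4 + (-11/(-5) + 0/20)) - 1620) = 1/((4 + (-11*(-⅕) + 0*(1/20))) - 1620) = 1/((4 + (11/5 + 0)) - 1620) = 1/((4 + 11/5) - 1620) = 1/(31/5 - 1620) = 1/(-8069/5) = -5/8069 ≈ -0.00061966)
L² = (-5/8069)² = 25/65108761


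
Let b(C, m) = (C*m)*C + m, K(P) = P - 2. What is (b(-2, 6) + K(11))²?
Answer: 1521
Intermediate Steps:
K(P) = -2 + P
b(C, m) = m + m*C² (b(C, m) = m*C² + m = m + m*C²)
(b(-2, 6) + K(11))² = (6*(1 + (-2)²) + (-2 + 11))² = (6*(1 + 4) + 9)² = (6*5 + 9)² = (30 + 9)² = 39² = 1521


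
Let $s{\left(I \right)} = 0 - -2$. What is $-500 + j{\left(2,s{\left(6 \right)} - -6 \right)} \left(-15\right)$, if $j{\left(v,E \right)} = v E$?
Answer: $-740$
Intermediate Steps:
$s{\left(I \right)} = 2$ ($s{\left(I \right)} = 0 + 2 = 2$)
$j{\left(v,E \right)} = E v$
$-500 + j{\left(2,s{\left(6 \right)} - -6 \right)} \left(-15\right) = -500 + \left(2 - -6\right) 2 \left(-15\right) = -500 + \left(2 + 6\right) 2 \left(-15\right) = -500 + 8 \cdot 2 \left(-15\right) = -500 + 16 \left(-15\right) = -500 - 240 = -740$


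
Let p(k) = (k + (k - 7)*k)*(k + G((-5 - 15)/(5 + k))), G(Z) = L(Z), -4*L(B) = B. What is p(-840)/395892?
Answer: -395592420/262357 ≈ -1507.8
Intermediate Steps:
L(B) = -B/4
G(Z) = -Z/4
p(k) = (k + 5/(5 + k))*(k + k*(-7 + k)) (p(k) = (k + (k - 7)*k)*(k - (-5 - 15)/(4*(5 + k))) = (k + (-7 + k)*k)*(k - (-5)/(5 + k)) = (k + k*(-7 + k))*(k + 5/(5 + k)) = (k + 5/(5 + k))*(k + k*(-7 + k)))
p(-840)/395892 = -840*(-30 + (-840)³ - 1*(-840)² - 25*(-840))/(5 - 840)/395892 = -840*(-30 - 592704000 - 1*705600 + 21000)/(-835)*(1/395892) = -840*(-1/835)*(-30 - 592704000 - 705600 + 21000)*(1/395892) = -840*(-1/835)*(-593388630)*(1/395892) = -99689289840/167*1/395892 = -395592420/262357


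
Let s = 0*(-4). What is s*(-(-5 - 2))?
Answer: 0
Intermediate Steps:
s = 0
s*(-(-5 - 2)) = 0*(-(-5 - 2)) = 0*(-1*(-7)) = 0*7 = 0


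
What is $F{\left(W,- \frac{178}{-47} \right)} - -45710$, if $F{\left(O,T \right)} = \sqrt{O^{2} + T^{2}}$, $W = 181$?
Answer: $45710 + \frac{\sqrt{72400733}}{47} \approx 45891.0$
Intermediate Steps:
$F{\left(W,- \frac{178}{-47} \right)} - -45710 = \sqrt{181^{2} + \left(- \frac{178}{-47}\right)^{2}} - -45710 = \sqrt{32761 + \left(\left(-178\right) \left(- \frac{1}{47}\right)\right)^{2}} + 45710 = \sqrt{32761 + \left(\frac{178}{47}\right)^{2}} + 45710 = \sqrt{32761 + \frac{31684}{2209}} + 45710 = \sqrt{\frac{72400733}{2209}} + 45710 = \frac{\sqrt{72400733}}{47} + 45710 = 45710 + \frac{\sqrt{72400733}}{47}$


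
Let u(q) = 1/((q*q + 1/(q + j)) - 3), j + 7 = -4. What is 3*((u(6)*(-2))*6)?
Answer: -45/41 ≈ -1.0976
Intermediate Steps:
j = -11 (j = -7 - 4 = -11)
u(q) = 1/(-3 + q² + 1/(-11 + q)) (u(q) = 1/((q*q + 1/(q - 11)) - 3) = 1/((q² + 1/(-11 + q)) - 3) = 1/(-3 + q² + 1/(-11 + q)))
3*((u(6)*(-2))*6) = 3*((((-11 + 6)/(34 + 6³ - 11*6² - 3*6))*(-2))*6) = 3*(((-5/(34 + 216 - 11*36 - 18))*(-2))*6) = 3*(((-5/(34 + 216 - 396 - 18))*(-2))*6) = 3*(((-5/(-164))*(-2))*6) = 3*((-1/164*(-5)*(-2))*6) = 3*(((5/164)*(-2))*6) = 3*(-5/82*6) = 3*(-15/41) = -45/41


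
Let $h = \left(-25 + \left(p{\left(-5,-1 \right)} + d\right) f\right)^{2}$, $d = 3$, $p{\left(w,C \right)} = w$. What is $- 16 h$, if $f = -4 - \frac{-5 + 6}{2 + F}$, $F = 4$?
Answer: $- \frac{40000}{9} \approx -4444.4$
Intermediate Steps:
$f = - \frac{25}{6}$ ($f = -4 - \frac{-5 + 6}{2 + 4} = -4 - 1 \cdot \frac{1}{6} = -4 - \frac{1}{6} = - \frac{25}{6} \approx -4.1667$)
$h = \frac{2500}{9}$ ($h = \left(-25 + \left(-5 + 3\right) \left(- \frac{25}{6}\right)\right)^{2} = \left(-25 - - \frac{25}{3}\right)^{2} = \left(-25 + \frac{25}{3}\right)^{2} = \left(- \frac{50}{3}\right)^{2} = \frac{2500}{9} \approx 277.78$)
$- 16 h = \left(-16\right) \frac{2500}{9} = - \frac{40000}{9}$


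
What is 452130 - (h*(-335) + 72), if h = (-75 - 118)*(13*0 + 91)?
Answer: -5431547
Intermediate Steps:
h = -17563 (h = -193*(0 + 91) = -193*91 = -17563)
452130 - (h*(-335) + 72) = 452130 - (-17563*(-335) + 72) = 452130 - (5883605 + 72) = 452130 - 1*5883677 = 452130 - 5883677 = -5431547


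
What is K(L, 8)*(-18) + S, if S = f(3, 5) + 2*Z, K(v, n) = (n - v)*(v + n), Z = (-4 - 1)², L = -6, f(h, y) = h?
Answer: -451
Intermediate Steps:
Z = 25 (Z = (-5)² = 25)
K(v, n) = (n + v)*(n - v) (K(v, n) = (n - v)*(n + v) = (n + v)*(n - v))
S = 53 (S = 3 + 2*25 = 3 + 50 = 53)
K(L, 8)*(-18) + S = (8² - 1*(-6)²)*(-18) + 53 = (64 - 1*36)*(-18) + 53 = (64 - 36)*(-18) + 53 = 28*(-18) + 53 = -504 + 53 = -451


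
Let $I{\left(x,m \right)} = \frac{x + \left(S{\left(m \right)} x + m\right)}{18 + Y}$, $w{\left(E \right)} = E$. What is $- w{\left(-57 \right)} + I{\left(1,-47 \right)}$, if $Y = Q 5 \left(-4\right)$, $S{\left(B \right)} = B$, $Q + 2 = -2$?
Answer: $\frac{5493}{98} \approx 56.051$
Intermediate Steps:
$Q = -4$ ($Q = -2 - 2 = -4$)
$Y = 80$ ($Y = \left(-4\right) 5 \left(-4\right) = \left(-20\right) \left(-4\right) = 80$)
$I{\left(x,m \right)} = \frac{m}{98} + \frac{x}{98} + \frac{m x}{98}$ ($I{\left(x,m \right)} = \frac{x + \left(m x + m\right)}{18 + 80} = \frac{x + \left(m + m x\right)}{98} = \left(m + x + m x\right) \frac{1}{98} = \frac{m}{98} + \frac{x}{98} + \frac{m x}{98}$)
$- w{\left(-57 \right)} + I{\left(1,-47 \right)} = \left(-1\right) \left(-57\right) + \left(\frac{1}{98} \left(-47\right) + \frac{1}{98} \cdot 1 + \frac{1}{98} \left(-47\right) 1\right) = 57 - \frac{93}{98} = \frac{5493}{98}$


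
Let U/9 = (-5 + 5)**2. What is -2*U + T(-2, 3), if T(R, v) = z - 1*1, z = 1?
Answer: 0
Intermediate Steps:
U = 0 (U = 9*(-5 + 5)**2 = 9*0**2 = 9*0 = 0)
T(R, v) = 0 (T(R, v) = 1 - 1*1 = 1 - 1 = 0)
-2*U + T(-2, 3) = -2*0 + 0 = 0 + 0 = 0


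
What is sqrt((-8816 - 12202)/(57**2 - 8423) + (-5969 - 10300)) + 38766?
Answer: 38766 + 9*I*sqrt(1343879238)/2587 ≈ 38766.0 + 127.53*I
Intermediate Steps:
sqrt((-8816 - 12202)/(57**2 - 8423) + (-5969 - 10300)) + 38766 = sqrt(-21018/(3249 - 8423) - 16269) + 38766 = sqrt(-21018/(-5174) - 16269) + 38766 = sqrt(-21018*(-1/5174) - 16269) + 38766 = sqrt(10509/2587 - 16269) + 38766 = sqrt(-42077394/2587) + 38766 = 9*I*sqrt(1343879238)/2587 + 38766 = 38766 + 9*I*sqrt(1343879238)/2587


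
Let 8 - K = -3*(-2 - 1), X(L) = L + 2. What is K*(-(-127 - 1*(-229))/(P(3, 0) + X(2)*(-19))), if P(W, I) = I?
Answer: -51/38 ≈ -1.3421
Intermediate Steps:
X(L) = 2 + L
K = -1 (K = 8 - (-3)*(-2 - 1) = 8 - (-3)*(-3) = 8 - 1*9 = 8 - 9 = -1)
K*(-(-127 - 1*(-229))/(P(3, 0) + X(2)*(-19))) = -(-1)*(-127 - 1*(-229))/(0 + (2 + 2)*(-19)) = -(-1)*(-127 + 229)/(0 + 4*(-19)) = -(-1)*102/(0 - 76) = -(-1)*102/(-76) = -(-1)*102*(-1/76) = -(-1)*(-51)/38 = -1*51/38 = -51/38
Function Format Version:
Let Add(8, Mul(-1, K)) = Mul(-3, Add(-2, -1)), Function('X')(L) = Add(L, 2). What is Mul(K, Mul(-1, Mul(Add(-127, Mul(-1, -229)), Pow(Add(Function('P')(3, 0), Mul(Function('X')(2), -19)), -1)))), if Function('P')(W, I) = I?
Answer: Rational(-51, 38) ≈ -1.3421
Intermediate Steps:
Function('X')(L) = Add(2, L)
K = -1 (K = Add(8, Mul(-1, Mul(-3, Add(-2, -1)))) = Add(8, Mul(-1, Mul(-3, -3))) = Add(8, Mul(-1, 9)) = Add(8, -9) = -1)
Mul(K, Mul(-1, Mul(Add(-127, Mul(-1, -229)), Pow(Add(Function('P')(3, 0), Mul(Function('X')(2), -19)), -1)))) = Mul(-1, Mul(-1, Mul(Add(-127, Mul(-1, -229)), Pow(Add(0, Mul(Add(2, 2), -19)), -1)))) = Mul(-1, Mul(-1, Mul(Add(-127, 229), Pow(Add(0, Mul(4, -19)), -1)))) = Mul(-1, Mul(-1, Mul(102, Pow(Add(0, -76), -1)))) = Mul(-1, Mul(-1, Mul(102, Pow(-76, -1)))) = Mul(-1, Mul(-1, Mul(102, Rational(-1, 76)))) = Mul(-1, Mul(-1, Rational(-51, 38))) = Mul(-1, Rational(51, 38)) = Rational(-51, 38)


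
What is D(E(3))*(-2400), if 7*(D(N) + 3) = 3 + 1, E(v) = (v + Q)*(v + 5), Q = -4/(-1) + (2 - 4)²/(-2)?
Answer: 40800/7 ≈ 5828.6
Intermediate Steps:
Q = 2 (Q = -4*(-1) + (-2)²*(-½) = 4 + 4*(-½) = 4 - 2 = 2)
E(v) = (2 + v)*(5 + v) (E(v) = (v + 2)*(v + 5) = (2 + v)*(5 + v))
D(N) = -17/7 (D(N) = -3 + (3 + 1)/7 = -3 + (⅐)*4 = -3 + 4/7 = -17/7)
D(E(3))*(-2400) = -17/7*(-2400) = 40800/7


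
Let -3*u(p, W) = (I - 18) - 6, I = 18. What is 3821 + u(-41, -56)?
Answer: 3823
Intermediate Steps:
u(p, W) = 2 (u(p, W) = -((18 - 18) - 6)/3 = -(0 - 6)/3 = -1/3*(-6) = 2)
3821 + u(-41, -56) = 3821 + 2 = 3823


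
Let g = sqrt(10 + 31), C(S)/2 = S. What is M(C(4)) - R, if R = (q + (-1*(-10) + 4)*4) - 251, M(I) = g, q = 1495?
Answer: -1300 + sqrt(41) ≈ -1293.6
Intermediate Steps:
C(S) = 2*S
g = sqrt(41) ≈ 6.4031
M(I) = sqrt(41)
R = 1300 (R = (1495 + (-1*(-10) + 4)*4) - 251 = (1495 + (10 + 4)*4) - 251 = (1495 + 14*4) - 251 = (1495 + 56) - 251 = 1551 - 251 = 1300)
M(C(4)) - R = sqrt(41) - 1*1300 = sqrt(41) - 1300 = -1300 + sqrt(41)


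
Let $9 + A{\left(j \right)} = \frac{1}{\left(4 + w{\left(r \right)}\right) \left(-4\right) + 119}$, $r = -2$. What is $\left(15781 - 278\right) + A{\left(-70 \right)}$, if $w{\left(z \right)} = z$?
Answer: $\frac{1719835}{111} \approx 15494.0$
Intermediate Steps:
$A{\left(j \right)} = - \frac{998}{111}$ ($A{\left(j \right)} = -9 + \frac{1}{\left(4 - 2\right) \left(-4\right) + 119} = -9 + \frac{1}{2 \left(-4\right) + 119} = -9 + \frac{1}{-8 + 119} = -9 + \frac{1}{111} = - \frac{998}{111}$)
$\left(15781 - 278\right) + A{\left(-70 \right)} = \left(15781 - 278\right) - \frac{998}{111} = 15503 - \frac{998}{111} = \frac{1719835}{111}$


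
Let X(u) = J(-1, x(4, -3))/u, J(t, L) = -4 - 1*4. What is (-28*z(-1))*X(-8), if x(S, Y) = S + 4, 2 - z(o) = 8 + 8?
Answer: 392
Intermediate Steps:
z(o) = -14 (z(o) = 2 - (8 + 8) = 2 - 1*16 = 2 - 16 = -14)
x(S, Y) = 4 + S
J(t, L) = -8 (J(t, L) = -4 - 4 = -8)
X(u) = -8/u
(-28*z(-1))*X(-8) = (-28*(-14))*(-8/(-8)) = 392*(-8*(-⅛)) = 392*1 = 392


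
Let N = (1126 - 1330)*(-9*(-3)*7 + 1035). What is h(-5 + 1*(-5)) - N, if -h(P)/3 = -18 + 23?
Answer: 249681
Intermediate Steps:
N = -249696 (N = -204*(27*7 + 1035) = -204*(189 + 1035) = -204*1224 = -249696)
h(P) = -15 (h(P) = -3*(-18 + 23) = -3*5 = -15)
h(-5 + 1*(-5)) - N = -15 - 1*(-249696) = -15 + 249696 = 249681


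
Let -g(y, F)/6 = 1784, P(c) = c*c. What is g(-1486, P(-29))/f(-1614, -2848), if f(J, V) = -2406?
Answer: 1784/401 ≈ 4.4489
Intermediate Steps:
P(c) = c**2
g(y, F) = -10704 (g(y, F) = -6*1784 = -10704)
g(-1486, P(-29))/f(-1614, -2848) = -10704/(-2406) = -10704*(-1/2406) = 1784/401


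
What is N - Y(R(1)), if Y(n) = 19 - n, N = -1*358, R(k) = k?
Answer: -376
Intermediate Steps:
N = -358
N - Y(R(1)) = -358 - (19 - 1*1) = -358 - (19 - 1) = -358 - 1*18 = -358 - 18 = -376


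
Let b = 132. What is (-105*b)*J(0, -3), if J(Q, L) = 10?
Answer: -138600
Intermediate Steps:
(-105*b)*J(0, -3) = -105*132*10 = -13860*10 = -138600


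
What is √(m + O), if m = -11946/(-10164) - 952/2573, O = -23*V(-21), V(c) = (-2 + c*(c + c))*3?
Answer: I*√9533382471282670/396242 ≈ 246.41*I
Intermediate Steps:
V(c) = -6 + 6*c² (V(c) = (-2 + c*(2*c))*3 = (-2 + 2*c²)*3 = -6 + 6*c²)
O = -60720 (O = -23*(-6 + 6*(-21)²) = -23*(-6 + 6*441) = -23*(-6 + 2646) = -23*2640 = -60720)
m = 319105/396242 (m = -11946*(-1/10164) - 952*1/2573 = 181/154 - 952/2573 = 319105/396242 ≈ 0.80533)
√(m + O) = √(319105/396242 - 60720) = √(-24059495135/396242) = I*√9533382471282670/396242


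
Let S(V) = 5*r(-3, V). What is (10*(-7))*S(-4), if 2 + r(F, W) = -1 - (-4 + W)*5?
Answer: -12950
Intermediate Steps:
r(F, W) = 17 - 5*W (r(F, W) = -2 + (-1 - (-4 + W)*5) = -2 + (-1 - (-20 + 5*W)) = -2 + (-1 + (20 - 5*W)) = -2 + (19 - 5*W) = 17 - 5*W)
S(V) = 85 - 25*V (S(V) = 5*(17 - 5*V) = 85 - 25*V)
(10*(-7))*S(-4) = (10*(-7))*(85 - 25*(-4)) = -70*(85 + 100) = -70*185 = -12950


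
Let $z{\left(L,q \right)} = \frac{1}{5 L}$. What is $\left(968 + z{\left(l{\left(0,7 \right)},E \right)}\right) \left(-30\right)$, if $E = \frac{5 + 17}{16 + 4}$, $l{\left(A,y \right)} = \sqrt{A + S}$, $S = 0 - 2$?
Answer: $-29040 + 3 i \sqrt{2} \approx -29040.0 + 4.2426 i$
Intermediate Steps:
$S = -2$ ($S = 0 - 2 = -2$)
$l{\left(A,y \right)} = \sqrt{-2 + A}$ ($l{\left(A,y \right)} = \sqrt{A - 2} = \sqrt{-2 + A}$)
$E = \frac{11}{10}$ ($E = \frac{22}{20} = 22 \cdot \frac{1}{20} = \frac{11}{10} \approx 1.1$)
$z{\left(L,q \right)} = \frac{1}{5 L}$
$\left(968 + z{\left(l{\left(0,7 \right)},E \right)}\right) \left(-30\right) = \left(968 + \frac{1}{5 \sqrt{-2 + 0}}\right) \left(-30\right) = \left(968 + \frac{1}{5 \sqrt{-2}}\right) \left(-30\right) = \left(968 + \frac{1}{5 i \sqrt{2}}\right) \left(-30\right) = \left(968 + \frac{\left(- \frac{1}{2}\right) i \sqrt{2}}{5}\right) \left(-30\right) = \left(968 - \frac{i \sqrt{2}}{10}\right) \left(-30\right) = -29040 + 3 i \sqrt{2}$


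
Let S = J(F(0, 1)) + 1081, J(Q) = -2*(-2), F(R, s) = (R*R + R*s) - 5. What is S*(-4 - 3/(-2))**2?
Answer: 27125/4 ≈ 6781.3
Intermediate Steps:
F(R, s) = -5 + R**2 + R*s (F(R, s) = (R**2 + R*s) - 5 = -5 + R**2 + R*s)
J(Q) = 4
S = 1085 (S = 4 + 1081 = 1085)
S*(-4 - 3/(-2))**2 = 1085*(-4 - 3/(-2))**2 = 1085*(-4 - 3*(-1/2))**2 = 1085*(-4 + 3/2)**2 = 1085*(-5/2)**2 = 1085*(25/4) = 27125/4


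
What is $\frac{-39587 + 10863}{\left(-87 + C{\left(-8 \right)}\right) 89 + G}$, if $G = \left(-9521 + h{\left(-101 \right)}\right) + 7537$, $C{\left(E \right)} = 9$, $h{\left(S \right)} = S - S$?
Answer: $\frac{14362}{4463} \approx 3.218$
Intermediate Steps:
$h{\left(S \right)} = 0$
$G = -1984$ ($G = \left(-9521 + 0\right) + 7537 = -9521 + 7537 = -1984$)
$\frac{-39587 + 10863}{\left(-87 + C{\left(-8 \right)}\right) 89 + G} = \frac{-39587 + 10863}{\left(-87 + 9\right) 89 - 1984} = - \frac{28724}{\left(-78\right) 89 - 1984} = - \frac{28724}{-6942 - 1984} = - \frac{28724}{-8926} = \left(-28724\right) \left(- \frac{1}{8926}\right) = \frac{14362}{4463}$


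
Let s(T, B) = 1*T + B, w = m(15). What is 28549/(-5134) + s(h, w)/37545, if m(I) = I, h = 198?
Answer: -356926221/64252010 ≈ -5.5551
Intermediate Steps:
w = 15
s(T, B) = B + T (s(T, B) = T + B = B + T)
28549/(-5134) + s(h, w)/37545 = 28549/(-5134) + (15 + 198)/37545 = 28549*(-1/5134) + 213*(1/37545) = -28549/5134 + 71/12515 = -356926221/64252010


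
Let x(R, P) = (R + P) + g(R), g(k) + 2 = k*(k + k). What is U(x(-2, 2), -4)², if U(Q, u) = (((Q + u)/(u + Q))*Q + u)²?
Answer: 16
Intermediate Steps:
g(k) = -2 + 2*k² (g(k) = -2 + k*(k + k) = -2 + k*(2*k) = -2 + 2*k²)
x(R, P) = -2 + P + R + 2*R² (x(R, P) = (R + P) + (-2 + 2*R²) = (P + R) + (-2 + 2*R²) = -2 + P + R + 2*R²)
U(Q, u) = (Q + u)² (U(Q, u) = (((Q + u)/(Q + u))*Q + u)² = (1*Q + u)² = (Q + u)²)
U(x(-2, 2), -4)² = ((-2 + 2 - 2 + 2*(-2)²)² + (-4)² + 2*(-2 + 2 - 2 + 2*(-2)²)*(-4))² = ((-2 + 2 - 2 + 2*4)² + 16 + 2*(-2 + 2 - 2 + 2*4)*(-4))² = ((-2 + 2 - 2 + 8)² + 16 + 2*(-2 + 2 - 2 + 8)*(-4))² = (6² + 16 + 2*6*(-4))² = (36 + 16 - 48)² = 4² = 16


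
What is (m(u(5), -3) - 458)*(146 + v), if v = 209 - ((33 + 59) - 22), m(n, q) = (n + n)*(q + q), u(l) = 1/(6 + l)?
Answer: -1439250/11 ≈ -1.3084e+5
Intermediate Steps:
m(n, q) = 4*n*q (m(n, q) = (2*n)*(2*q) = 4*n*q)
v = 139 (v = 209 - (92 - 22) = 209 - 1*70 = 209 - 70 = 139)
(m(u(5), -3) - 458)*(146 + v) = (4*(-3)/(6 + 5) - 458)*(146 + 139) = (4*(-3)/11 - 458)*285 = (4*(1/11)*(-3) - 458)*285 = (-12/11 - 458)*285 = -5050/11*285 = -1439250/11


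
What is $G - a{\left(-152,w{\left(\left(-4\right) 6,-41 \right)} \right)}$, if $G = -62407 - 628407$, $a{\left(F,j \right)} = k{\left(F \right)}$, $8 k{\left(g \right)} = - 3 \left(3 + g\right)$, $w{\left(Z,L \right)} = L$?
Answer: $- \frac{5526959}{8} \approx -6.9087 \cdot 10^{5}$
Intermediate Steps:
$k{\left(g \right)} = - \frac{9}{8} - \frac{3 g}{8}$ ($k{\left(g \right)} = \frac{\left(-3\right) \left(3 + g\right)}{8} = \frac{-9 - 3 g}{8} = - \frac{9}{8} - \frac{3 g}{8}$)
$a{\left(F,j \right)} = - \frac{9}{8} - \frac{3 F}{8}$
$G = -690814$
$G - a{\left(-152,w{\left(\left(-4\right) 6,-41 \right)} \right)} = -690814 - \left(- \frac{9}{8} - -57\right) = -690814 - \left(- \frac{9}{8} + 57\right) = -690814 - \frac{447}{8} = - \frac{5526959}{8}$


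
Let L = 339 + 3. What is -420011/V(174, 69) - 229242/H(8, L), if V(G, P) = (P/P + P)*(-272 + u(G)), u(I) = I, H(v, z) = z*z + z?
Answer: 23176487/391020 ≈ 59.272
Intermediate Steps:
L = 342
H(v, z) = z + z² (H(v, z) = z² + z = z + z²)
V(G, P) = (1 + P)*(-272 + G) (V(G, P) = (P/P + P)*(-272 + G) = (1 + P)*(-272 + G))
-420011/V(174, 69) - 229242/H(8, L) = -420011/(-272 + 174 - 272*69 + 174*69) - 229242*1/(342*(1 + 342)) = -420011/(-272 + 174 - 18768 + 12006) - 229242/(342*343) = -420011/(-6860) - 229242/117306 = -420011*(-1/6860) - 229242*1/117306 = 420011/6860 - 38207/19551 = 23176487/391020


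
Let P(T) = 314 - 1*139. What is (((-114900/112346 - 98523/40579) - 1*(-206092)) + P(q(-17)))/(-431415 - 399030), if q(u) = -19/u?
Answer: -94033248879712/378590602252863 ≈ -0.24838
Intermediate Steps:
P(T) = 175 (P(T) = 314 - 139 = 175)
(((-114900/112346 - 98523/40579) - 1*(-206092)) + P(q(-17)))/(-431415 - 399030) = (((-114900/112346 - 98523/40579) - 1*(-206092)) + 175)/(-431415 - 399030) = (((-114900*1/112346 - 98523*1/40579) + 206092) + 175)/(-830445) = (((-57450/56173 - 98523/40579) + 206092) + 175)*(-1/830445) = ((-7865596029/2279444167 + 206092) + 175)*(-1/830445) = (469767341669335/2279444167 + 175)*(-1/830445) = (470166244398560/2279444167)*(-1/830445) = -94033248879712/378590602252863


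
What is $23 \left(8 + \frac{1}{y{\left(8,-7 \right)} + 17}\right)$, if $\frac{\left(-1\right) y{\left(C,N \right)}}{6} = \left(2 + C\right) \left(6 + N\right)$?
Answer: $\frac{14191}{77} \approx 184.3$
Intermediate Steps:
$y{\left(C,N \right)} = - 6 \left(2 + C\right) \left(6 + N\right)$
$23 \left(8 + \frac{1}{y{\left(8,-7 \right)} + 17}\right) = 23 \left(8 + \frac{1}{\left(-72 - 288 - -84 - 48 \left(-7\right)\right) + 17}\right) = 23 \left(8 + \frac{1}{\left(-72 - 288 + 84 + 336\right) + 17}\right) = 23 \left(8 + \frac{1}{60 + 17}\right) = 23 \left(8 + \frac{1}{77}\right) = 23 \cdot \frac{617}{77} = \frac{14191}{77}$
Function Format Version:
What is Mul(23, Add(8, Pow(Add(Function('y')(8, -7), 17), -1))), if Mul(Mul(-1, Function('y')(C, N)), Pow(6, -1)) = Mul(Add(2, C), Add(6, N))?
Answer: Rational(14191, 77) ≈ 184.30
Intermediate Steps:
Function('y')(C, N) = Mul(-6, Add(2, C), Add(6, N)) (Function('y')(C, N) = Mul(-6, Mul(Add(2, C), Add(6, N))) = Mul(-6, Add(2, C), Add(6, N)))
Mul(23, Add(8, Pow(Add(Function('y')(8, -7), 17), -1))) = Mul(23, Add(8, Pow(Add(Add(-72, Mul(-36, 8), Mul(-12, -7), Mul(-6, 8, -7)), 17), -1))) = Mul(23, Add(8, Pow(Add(Add(-72, -288, 84, 336), 17), -1))) = Mul(23, Add(8, Pow(Add(60, 17), -1))) = Mul(23, Add(8, Pow(77, -1))) = Mul(23, Add(8, Rational(1, 77))) = Mul(23, Rational(617, 77)) = Rational(14191, 77)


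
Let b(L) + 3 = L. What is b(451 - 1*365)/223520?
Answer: 83/223520 ≈ 0.00037133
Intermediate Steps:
b(L) = -3 + L
b(451 - 1*365)/223520 = (-3 + (451 - 1*365))/223520 = (-3 + (451 - 365))*(1/223520) = (-3 + 86)*(1/223520) = 83*(1/223520) = 83/223520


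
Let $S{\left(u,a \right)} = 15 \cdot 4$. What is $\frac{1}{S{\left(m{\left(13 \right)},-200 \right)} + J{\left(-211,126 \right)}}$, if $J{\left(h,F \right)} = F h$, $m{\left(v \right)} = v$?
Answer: $- \frac{1}{26526} \approx -3.7699 \cdot 10^{-5}$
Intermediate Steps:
$S{\left(u,a \right)} = 60$
$\frac{1}{S{\left(m{\left(13 \right)},-200 \right)} + J{\left(-211,126 \right)}} = \frac{1}{60 + 126 \left(-211\right)} = \frac{1}{60 - 26586} = \frac{1}{-26526} = - \frac{1}{26526}$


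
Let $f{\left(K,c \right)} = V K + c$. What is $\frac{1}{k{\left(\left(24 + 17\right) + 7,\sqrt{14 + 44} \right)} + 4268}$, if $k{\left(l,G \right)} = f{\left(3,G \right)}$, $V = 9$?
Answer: $\frac{4295}{18446967} - \frac{\sqrt{58}}{18446967} \approx 0.00023242$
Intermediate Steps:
$f{\left(K,c \right)} = c + 9 K$ ($f{\left(K,c \right)} = 9 K + c = c + 9 K$)
$k{\left(l,G \right)} = 27 + G$ ($k{\left(l,G \right)} = G + 9 \cdot 3 = G + 27 = 27 + G$)
$\frac{1}{k{\left(\left(24 + 17\right) + 7,\sqrt{14 + 44} \right)} + 4268} = \frac{1}{\left(27 + \sqrt{14 + 44}\right) + 4268} = \frac{1}{\left(27 + \sqrt{58}\right) + 4268} = \frac{1}{4295 + \sqrt{58}}$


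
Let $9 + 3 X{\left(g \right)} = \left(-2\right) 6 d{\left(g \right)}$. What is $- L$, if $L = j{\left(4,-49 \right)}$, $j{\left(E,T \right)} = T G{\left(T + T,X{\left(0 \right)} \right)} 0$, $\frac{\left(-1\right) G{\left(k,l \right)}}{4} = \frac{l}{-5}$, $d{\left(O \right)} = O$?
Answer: $0$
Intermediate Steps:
$X{\left(g \right)} = -3 - 4 g$ ($X{\left(g \right)} = -3 + \frac{\left(-2\right) 6 g}{3} = -3 + \frac{\left(-12\right) g}{3} = -3 - 4 g$)
$G{\left(k,l \right)} = \frac{4 l}{5}$ ($G{\left(k,l \right)} = - 4 \frac{l}{-5} = - 4 l \left(- \frac{1}{5}\right) = - 4 \left(- \frac{l}{5}\right) = \frac{4 l}{5}$)
$j{\left(E,T \right)} = 0$ ($j{\left(E,T \right)} = T \frac{4 \left(-3 - 0\right)}{5} \cdot 0 = T \frac{4 \left(-3 + 0\right)}{5} \cdot 0 = T \frac{4}{5} \left(-3\right) 0 = T \left(- \frac{12}{5}\right) 0 = - \frac{12 T}{5} \cdot 0 = 0$)
$L = 0$
$- L = \left(-1\right) 0 = 0$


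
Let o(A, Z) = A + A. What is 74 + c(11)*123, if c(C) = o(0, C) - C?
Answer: -1279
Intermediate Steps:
o(A, Z) = 2*A
c(C) = -C (c(C) = 2*0 - C = 0 - C = -C)
74 + c(11)*123 = 74 - 1*11*123 = 74 - 11*123 = 74 - 1353 = -1279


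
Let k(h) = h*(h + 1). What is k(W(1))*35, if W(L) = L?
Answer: 70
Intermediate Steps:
k(h) = h*(1 + h)
k(W(1))*35 = (1*(1 + 1))*35 = (1*2)*35 = 2*35 = 70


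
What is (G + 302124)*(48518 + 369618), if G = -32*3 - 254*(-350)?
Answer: 163461070208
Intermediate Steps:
G = 88804 (G = -96 + 88900 = 88804)
(G + 302124)*(48518 + 369618) = (88804 + 302124)*(48518 + 369618) = 390928*418136 = 163461070208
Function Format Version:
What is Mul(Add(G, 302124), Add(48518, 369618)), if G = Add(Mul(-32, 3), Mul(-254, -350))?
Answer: 163461070208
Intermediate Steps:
G = 88804 (G = Add(-96, 88900) = 88804)
Mul(Add(G, 302124), Add(48518, 369618)) = Mul(Add(88804, 302124), Add(48518, 369618)) = Mul(390928, 418136) = 163461070208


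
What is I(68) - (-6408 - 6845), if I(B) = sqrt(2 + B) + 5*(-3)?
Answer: 13238 + sqrt(70) ≈ 13246.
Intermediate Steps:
I(B) = -15 + sqrt(2 + B) (I(B) = sqrt(2 + B) - 15 = -15 + sqrt(2 + B))
I(68) - (-6408 - 6845) = (-15 + sqrt(2 + 68)) - (-6408 - 6845) = (-15 + sqrt(70)) - 1*(-13253) = (-15 + sqrt(70)) + 13253 = 13238 + sqrt(70)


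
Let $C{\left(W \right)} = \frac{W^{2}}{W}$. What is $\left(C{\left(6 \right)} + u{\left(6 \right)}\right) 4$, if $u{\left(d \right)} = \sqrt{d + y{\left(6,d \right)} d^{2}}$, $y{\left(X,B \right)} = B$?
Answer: $24 + 4 \sqrt{222} \approx 83.599$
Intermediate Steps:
$C{\left(W \right)} = W$
$u{\left(d \right)} = \sqrt{d + d^{3}}$ ($u{\left(d \right)} = \sqrt{d + d d^{2}} = \sqrt{d + d^{3}}$)
$\left(C{\left(6 \right)} + u{\left(6 \right)}\right) 4 = \left(6 + \sqrt{6 + 6^{3}}\right) 4 = \left(6 + \sqrt{6 + 216}\right) 4 = \left(6 + \sqrt{222}\right) 4 = 24 + 4 \sqrt{222}$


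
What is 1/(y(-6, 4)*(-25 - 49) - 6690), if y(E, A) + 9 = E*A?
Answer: -1/4248 ≈ -0.00023540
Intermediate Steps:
y(E, A) = -9 + A*E (y(E, A) = -9 + E*A = -9 + A*E)
1/(y(-6, 4)*(-25 - 49) - 6690) = 1/((-9 + 4*(-6))*(-25 - 49) - 6690) = 1/((-9 - 24)*(-74) - 6690) = 1/(-33*(-74) - 6690) = 1/(2442 - 6690) = 1/(-4248) = -1/4248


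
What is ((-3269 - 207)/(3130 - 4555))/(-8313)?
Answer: -3476/11846025 ≈ -0.00029343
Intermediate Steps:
((-3269 - 207)/(3130 - 4555))/(-8313) = -3476/(-1425)*(-1/8313) = -3476*(-1/1425)*(-1/8313) = (3476/1425)*(-1/8313) = -3476/11846025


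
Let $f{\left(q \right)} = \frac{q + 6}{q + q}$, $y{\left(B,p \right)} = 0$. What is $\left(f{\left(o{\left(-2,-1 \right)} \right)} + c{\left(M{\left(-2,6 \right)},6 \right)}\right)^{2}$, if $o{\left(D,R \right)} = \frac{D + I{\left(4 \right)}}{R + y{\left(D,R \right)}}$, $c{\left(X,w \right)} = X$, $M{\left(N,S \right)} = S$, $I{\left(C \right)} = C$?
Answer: $25$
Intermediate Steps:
$o{\left(D,R \right)} = \frac{4 + D}{R}$ ($o{\left(D,R \right)} = \frac{D + 4}{R + 0} = \frac{4 + D}{R}$)
$f{\left(q \right)} = \frac{6 + q}{2 q}$
$\left(f{\left(o{\left(-2,-1 \right)} \right)} + c{\left(M{\left(-2,6 \right)},6 \right)}\right)^{2} = \left(\frac{6 + \frac{4 - 2}{-1}}{2 \frac{4 - 2}{-1}} + 6\right)^{2} = \left(\frac{6 - 2}{2 \left(\left(-1\right) 2\right)} + 6\right)^{2} = \left(\frac{6 - 2}{2 \left(-2\right)} + 6\right)^{2} = \left(\frac{1}{2} \left(- \frac{1}{2}\right) 4 + 6\right)^{2} = \left(-1 + 6\right)^{2} = 5^{2} = 25$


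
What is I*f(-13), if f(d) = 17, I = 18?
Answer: 306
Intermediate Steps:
I*f(-13) = 18*17 = 306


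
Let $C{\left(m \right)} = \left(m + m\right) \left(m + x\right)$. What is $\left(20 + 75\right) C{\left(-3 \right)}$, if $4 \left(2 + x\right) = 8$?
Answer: $1710$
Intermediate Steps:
$x = 0$ ($x = -2 + \frac{1}{4} \cdot 8 = -2 + 2 = 0$)
$C{\left(m \right)} = 2 m^{2}$ ($C{\left(m \right)} = \left(m + m\right) \left(m + 0\right) = 2 m m = 2 m^{2}$)
$\left(20 + 75\right) C{\left(-3 \right)} = \left(20 + 75\right) 2 \left(-3\right)^{2} = 95 \cdot 2 \cdot 9 = 95 \cdot 18 = 1710$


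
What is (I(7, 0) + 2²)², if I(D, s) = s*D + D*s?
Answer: 16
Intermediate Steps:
I(D, s) = 2*D*s (I(D, s) = D*s + D*s = 2*D*s)
(I(7, 0) + 2²)² = (2*7*0 + 2²)² = (0 + 4)² = 4² = 16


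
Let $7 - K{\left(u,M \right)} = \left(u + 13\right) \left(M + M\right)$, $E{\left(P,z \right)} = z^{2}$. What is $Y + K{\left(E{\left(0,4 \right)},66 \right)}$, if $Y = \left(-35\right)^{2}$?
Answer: $-2596$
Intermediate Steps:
$K{\left(u,M \right)} = 7 - 2 M \left(13 + u\right)$ ($K{\left(u,M \right)} = 7 - \left(u + 13\right) \left(M + M\right) = 7 - \left(13 + u\right) 2 M = 7 - 2 M \left(13 + u\right)$)
$Y = 1225$
$Y + K{\left(E{\left(0,4 \right)},66 \right)} = 1225 - \left(1709 + 2112\right) = 1225 - 3821 = -2596$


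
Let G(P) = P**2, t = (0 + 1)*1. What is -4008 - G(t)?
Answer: -4009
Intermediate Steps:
t = 1 (t = 1*1 = 1)
-4008 - G(t) = -4008 - 1*1**2 = -4008 - 1*1 = -4008 - 1 = -4009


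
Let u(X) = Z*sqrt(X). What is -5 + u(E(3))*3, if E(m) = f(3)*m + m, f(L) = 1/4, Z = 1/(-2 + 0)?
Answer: -5 - 3*sqrt(15)/4 ≈ -7.9047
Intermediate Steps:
Z = -1/2 (Z = 1/(-2) = -1/2 ≈ -0.50000)
f(L) = 1/4
E(m) = 5*m/4 (E(m) = m/4 + m = 5*m/4)
u(X) = -sqrt(X)/2
-5 + u(E(3))*3 = -5 - sqrt(15)/2/2*3 = -5 - sqrt(15)/4*3 = -5 - 3*sqrt(15)/4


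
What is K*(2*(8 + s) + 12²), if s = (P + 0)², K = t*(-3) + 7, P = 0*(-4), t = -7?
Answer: 4480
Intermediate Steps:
P = 0
K = 28 (K = -7*(-3) + 7 = 21 + 7 = 28)
s = 0 (s = (0 + 0)² = 0² = 0)
K*(2*(8 + s) + 12²) = 28*(2*(8 + 0) + 12²) = 28*(2*8 + 144) = 28*(16 + 144) = 28*160 = 4480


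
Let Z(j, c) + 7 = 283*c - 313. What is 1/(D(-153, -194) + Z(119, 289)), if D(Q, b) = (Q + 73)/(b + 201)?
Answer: 7/570189 ≈ 1.2277e-5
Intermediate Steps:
Z(j, c) = -320 + 283*c (Z(j, c) = -7 + (283*c - 313) = -7 + (-313 + 283*c) = -320 + 283*c)
D(Q, b) = (73 + Q)/(201 + b)
1/(D(-153, -194) + Z(119, 289)) = 1/((73 - 153)/(201 - 194) + (-320 + 283*289)) = 1/(-80/7 + (-320 + 81787)) = 1/((⅐)*(-80) + 81467) = 1/(-80/7 + 81467) = 1/(570189/7) = 7/570189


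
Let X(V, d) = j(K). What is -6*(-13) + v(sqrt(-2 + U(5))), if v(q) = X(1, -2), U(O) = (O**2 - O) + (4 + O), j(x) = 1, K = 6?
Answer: 79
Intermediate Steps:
X(V, d) = 1
U(O) = 4 + O**2
v(q) = 1
-6*(-13) + v(sqrt(-2 + U(5))) = -6*(-13) + 1 = 78 + 1 = 79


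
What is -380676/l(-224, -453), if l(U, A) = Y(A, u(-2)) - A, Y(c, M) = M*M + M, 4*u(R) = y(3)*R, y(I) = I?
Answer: -507568/605 ≈ -838.96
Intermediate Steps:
u(R) = 3*R/4 (u(R) = (3*R)/4 = 3*R/4)
Y(c, M) = M + M**2 (Y(c, M) = M**2 + M = M + M**2)
l(U, A) = 3/4 - A (l(U, A) = ((3/4)*(-2))*(1 + (3/4)*(-2)) - A = -3*(1 - 3/2)/2 - A = -3/2*(-1/2) - A = 3/4 - A)
-380676/l(-224, -453) = -380676/(3/4 - 1*(-453)) = -380676/(3/4 + 453) = -380676/1815/4 = -380676*4/1815 = -507568/605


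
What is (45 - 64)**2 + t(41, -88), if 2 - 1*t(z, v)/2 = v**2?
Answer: -15123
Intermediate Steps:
t(z, v) = 4 - 2*v**2
(45 - 64)**2 + t(41, -88) = (45 - 64)**2 + (4 - 2*(-88)**2) = (-19)**2 + (4 - 2*7744) = 361 + (4 - 15488) = 361 - 15484 = -15123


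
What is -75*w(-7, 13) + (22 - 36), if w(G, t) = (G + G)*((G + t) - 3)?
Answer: 3136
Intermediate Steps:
w(G, t) = 2*G*(-3 + G + t) (w(G, t) = (2*G)*(-3 + G + t) = 2*G*(-3 + G + t))
-75*w(-7, 13) + (22 - 36) = -150*(-7)*(-3 - 7 + 13) + (22 - 36) = -150*(-7)*3 - 14 = -75*(-42) - 14 = 3150 - 14 = 3136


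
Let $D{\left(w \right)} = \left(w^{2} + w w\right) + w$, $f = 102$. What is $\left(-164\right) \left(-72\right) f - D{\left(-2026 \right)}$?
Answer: $-7002910$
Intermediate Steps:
$D{\left(w \right)} = w + 2 w^{2}$ ($D{\left(w \right)} = \left(w^{2} + w^{2}\right) + w = 2 w^{2} + w = w + 2 w^{2}$)
$\left(-164\right) \left(-72\right) f - D{\left(-2026 \right)} = \left(-164\right) \left(-72\right) 102 - - 2026 \left(1 + 2 \left(-2026\right)\right) = 11808 \cdot 102 - - 2026 \left(1 - 4052\right) = 1204416 - \left(-2026\right) \left(-4051\right) = 1204416 - 8207326 = -7002910$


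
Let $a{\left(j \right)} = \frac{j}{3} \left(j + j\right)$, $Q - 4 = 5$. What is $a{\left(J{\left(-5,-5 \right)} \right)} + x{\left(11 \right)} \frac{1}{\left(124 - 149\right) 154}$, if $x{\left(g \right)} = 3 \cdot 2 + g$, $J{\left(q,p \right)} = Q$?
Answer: $\frac{207883}{3850} \approx 53.996$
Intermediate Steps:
$Q = 9$ ($Q = 4 + 5 = 9$)
$J{\left(q,p \right)} = 9$
$x{\left(g \right)} = 6 + g$
$a{\left(j \right)} = \frac{2 j^{2}}{3}$ ($a{\left(j \right)} = j \frac{1}{3} \cdot 2 j = \frac{j}{3} \cdot 2 j = \frac{2 j^{2}}{3}$)
$a{\left(J{\left(-5,-5 \right)} \right)} + x{\left(11 \right)} \frac{1}{\left(124 - 149\right) 154} = \frac{2 \cdot 9^{2}}{3} + \left(6 + 11\right) \frac{1}{\left(124 - 149\right) 154} = \frac{2}{3} \cdot 81 + 17 \frac{1}{-25} \cdot \frac{1}{154} = 54 + 17 \left(\left(- \frac{1}{25}\right) \frac{1}{154}\right) = 54 + 17 \left(- \frac{1}{3850}\right) = 54 - \frac{17}{3850} = \frac{207883}{3850}$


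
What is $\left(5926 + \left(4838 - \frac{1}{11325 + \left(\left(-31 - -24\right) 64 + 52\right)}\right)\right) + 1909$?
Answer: $\frac{138503216}{10929} \approx 12673.0$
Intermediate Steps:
$\left(5926 + \left(4838 - \frac{1}{11325 + \left(\left(-31 - -24\right) 64 + 52\right)}\right)\right) + 1909 = \left(5926 + \left(4838 - \frac{1}{11325 + \left(\left(-31 + 24\right) 64 + 52\right)}\right)\right) + 1909 = \left(5926 + \left(4838 - \frac{1}{11325 + \left(\left(-7\right) 64 + 52\right)}\right)\right) + 1909 = \left(5926 + \left(4838 - \frac{1}{11325 + \left(-448 + 52\right)}\right)\right) + 1909 = \left(5926 + \left(4838 - \frac{1}{11325 - 396}\right)\right) + 1909 = \left(5926 + \left(4838 - \frac{1}{10929}\right)\right) + 1909 = \left(5926 + \frac{52874501}{10929}\right) + 1909 = \frac{117639755}{10929} + 1909 = \frac{138503216}{10929}$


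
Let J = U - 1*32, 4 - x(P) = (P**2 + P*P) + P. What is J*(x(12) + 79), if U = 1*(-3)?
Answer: 7595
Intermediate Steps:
U = -3
x(P) = 4 - P - 2*P**2 (x(P) = 4 - ((P**2 + P*P) + P) = 4 - ((P**2 + P**2) + P) = 4 - (2*P**2 + P) = 4 - (P + 2*P**2) = 4 + (-P - 2*P**2) = 4 - P - 2*P**2)
J = -35 (J = -3 - 1*32 = -3 - 32 = -35)
J*(x(12) + 79) = -35*((4 - 1*12 - 2*12**2) + 79) = -35*((4 - 12 - 2*144) + 79) = -35*((4 - 12 - 288) + 79) = -35*(-296 + 79) = -35*(-217) = 7595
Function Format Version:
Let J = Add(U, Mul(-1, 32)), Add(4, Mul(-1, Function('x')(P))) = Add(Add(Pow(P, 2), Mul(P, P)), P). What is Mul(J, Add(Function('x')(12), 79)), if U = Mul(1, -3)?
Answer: 7595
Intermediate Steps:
U = -3
Function('x')(P) = Add(4, Mul(-1, P), Mul(-2, Pow(P, 2))) (Function('x')(P) = Add(4, Mul(-1, Add(Add(Pow(P, 2), Mul(P, P)), P))) = Add(4, Mul(-1, Add(Add(Pow(P, 2), Pow(P, 2)), P))) = Add(4, Mul(-1, Add(Mul(2, Pow(P, 2)), P))) = Add(4, Mul(-1, Add(P, Mul(2, Pow(P, 2))))) = Add(4, Add(Mul(-1, P), Mul(-2, Pow(P, 2)))) = Add(4, Mul(-1, P), Mul(-2, Pow(P, 2))))
J = -35 (J = Add(-3, Mul(-1, 32)) = Add(-3, -32) = -35)
Mul(J, Add(Function('x')(12), 79)) = Mul(-35, Add(Add(4, Mul(-1, 12), Mul(-2, Pow(12, 2))), 79)) = Mul(-35, Add(Add(4, -12, Mul(-2, 144)), 79)) = Mul(-35, Add(Add(4, -12, -288), 79)) = Mul(-35, Add(-296, 79)) = Mul(-35, -217) = 7595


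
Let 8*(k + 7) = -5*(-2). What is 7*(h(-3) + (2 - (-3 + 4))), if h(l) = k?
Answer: -133/4 ≈ -33.250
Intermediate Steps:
k = -23/4 (k = -7 + (-5*(-2))/8 = -7 + (⅛)*10 = -7 + 5/4 = -23/4 ≈ -5.7500)
h(l) = -23/4
7*(h(-3) + (2 - (-3 + 4))) = 7*(-23/4 + (2 - (-3 + 4))) = 7*(-23/4 + (2 - 1)) = 7*(-23/4 + 1) = 7*(-19/4) = -133/4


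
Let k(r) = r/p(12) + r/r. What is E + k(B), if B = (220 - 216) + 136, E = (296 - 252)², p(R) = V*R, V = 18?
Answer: 104633/54 ≈ 1937.6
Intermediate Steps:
p(R) = 18*R
E = 1936 (E = 44² = 1936)
B = 140 (B = 4 + 136 = 140)
k(r) = 1 + r/216 (k(r) = r/((18*12)) + r/r = r/216 + 1 = 1 + r/216)
E + k(B) = 1936 + (1 + (1/216)*140) = 1936 + (1 + 35/54) = 1936 + 89/54 = 104633/54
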